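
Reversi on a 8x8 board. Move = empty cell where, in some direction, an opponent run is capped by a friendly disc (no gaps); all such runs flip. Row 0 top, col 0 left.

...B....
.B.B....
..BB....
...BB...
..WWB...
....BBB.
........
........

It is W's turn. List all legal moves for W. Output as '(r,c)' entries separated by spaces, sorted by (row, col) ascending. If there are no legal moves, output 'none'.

Answer: (2,4) (2,5) (4,5) (6,5)

Derivation:
(0,0): no bracket -> illegal
(0,1): no bracket -> illegal
(0,2): no bracket -> illegal
(0,4): no bracket -> illegal
(1,0): no bracket -> illegal
(1,2): no bracket -> illegal
(1,4): no bracket -> illegal
(2,0): no bracket -> illegal
(2,1): no bracket -> illegal
(2,4): flips 1 -> legal
(2,5): flips 1 -> legal
(3,1): no bracket -> illegal
(3,2): no bracket -> illegal
(3,5): no bracket -> illegal
(4,5): flips 1 -> legal
(4,6): no bracket -> illegal
(4,7): no bracket -> illegal
(5,3): no bracket -> illegal
(5,7): no bracket -> illegal
(6,3): no bracket -> illegal
(6,4): no bracket -> illegal
(6,5): flips 1 -> legal
(6,6): no bracket -> illegal
(6,7): no bracket -> illegal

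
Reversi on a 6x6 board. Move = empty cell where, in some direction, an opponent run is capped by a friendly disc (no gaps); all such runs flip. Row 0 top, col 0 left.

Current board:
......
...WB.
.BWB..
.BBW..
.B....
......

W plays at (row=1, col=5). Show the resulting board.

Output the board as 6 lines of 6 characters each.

Answer: ......
...WWW
.BWB..
.BBW..
.B....
......

Derivation:
Place W at (1,5); scan 8 dirs for brackets.
Dir NW: first cell '.' (not opp) -> no flip
Dir N: first cell '.' (not opp) -> no flip
Dir NE: edge -> no flip
Dir W: opp run (1,4) capped by W -> flip
Dir E: edge -> no flip
Dir SW: first cell '.' (not opp) -> no flip
Dir S: first cell '.' (not opp) -> no flip
Dir SE: edge -> no flip
All flips: (1,4)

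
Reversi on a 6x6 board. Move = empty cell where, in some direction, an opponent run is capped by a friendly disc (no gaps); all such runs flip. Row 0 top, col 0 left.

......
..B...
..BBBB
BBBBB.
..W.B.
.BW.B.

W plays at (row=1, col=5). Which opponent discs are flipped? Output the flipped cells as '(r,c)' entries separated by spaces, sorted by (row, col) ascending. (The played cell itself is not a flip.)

Dir NW: first cell '.' (not opp) -> no flip
Dir N: first cell '.' (not opp) -> no flip
Dir NE: edge -> no flip
Dir W: first cell '.' (not opp) -> no flip
Dir E: edge -> no flip
Dir SW: opp run (2,4) (3,3) capped by W -> flip
Dir S: opp run (2,5), next='.' -> no flip
Dir SE: edge -> no flip

Answer: (2,4) (3,3)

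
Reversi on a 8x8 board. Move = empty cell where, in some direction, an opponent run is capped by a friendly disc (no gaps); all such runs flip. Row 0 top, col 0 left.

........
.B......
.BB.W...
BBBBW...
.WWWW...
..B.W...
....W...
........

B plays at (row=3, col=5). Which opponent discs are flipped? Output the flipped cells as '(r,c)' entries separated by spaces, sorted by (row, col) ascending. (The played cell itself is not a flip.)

Answer: (3,4)

Derivation:
Dir NW: opp run (2,4), next='.' -> no flip
Dir N: first cell '.' (not opp) -> no flip
Dir NE: first cell '.' (not opp) -> no flip
Dir W: opp run (3,4) capped by B -> flip
Dir E: first cell '.' (not opp) -> no flip
Dir SW: opp run (4,4), next='.' -> no flip
Dir S: first cell '.' (not opp) -> no flip
Dir SE: first cell '.' (not opp) -> no flip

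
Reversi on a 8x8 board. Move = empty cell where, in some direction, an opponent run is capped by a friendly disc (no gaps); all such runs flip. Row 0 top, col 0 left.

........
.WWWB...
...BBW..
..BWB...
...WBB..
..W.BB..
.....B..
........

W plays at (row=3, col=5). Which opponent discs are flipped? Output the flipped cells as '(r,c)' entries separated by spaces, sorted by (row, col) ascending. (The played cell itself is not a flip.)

Answer: (2,4) (3,4)

Derivation:
Dir NW: opp run (2,4) capped by W -> flip
Dir N: first cell 'W' (not opp) -> no flip
Dir NE: first cell '.' (not opp) -> no flip
Dir W: opp run (3,4) capped by W -> flip
Dir E: first cell '.' (not opp) -> no flip
Dir SW: opp run (4,4), next='.' -> no flip
Dir S: opp run (4,5) (5,5) (6,5), next='.' -> no flip
Dir SE: first cell '.' (not opp) -> no flip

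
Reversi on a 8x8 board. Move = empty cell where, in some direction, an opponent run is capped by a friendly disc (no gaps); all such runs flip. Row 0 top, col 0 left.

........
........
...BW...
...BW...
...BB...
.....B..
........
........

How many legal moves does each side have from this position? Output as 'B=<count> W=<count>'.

Answer: B=5 W=6

Derivation:
-- B to move --
(1,3): no bracket -> illegal
(1,4): flips 2 -> legal
(1,5): flips 1 -> legal
(2,5): flips 2 -> legal
(3,5): flips 1 -> legal
(4,5): flips 1 -> legal
B mobility = 5
-- W to move --
(1,2): flips 1 -> legal
(1,3): no bracket -> illegal
(1,4): no bracket -> illegal
(2,2): flips 1 -> legal
(3,2): flips 1 -> legal
(3,5): no bracket -> illegal
(4,2): flips 1 -> legal
(4,5): no bracket -> illegal
(4,6): no bracket -> illegal
(5,2): flips 1 -> legal
(5,3): no bracket -> illegal
(5,4): flips 1 -> legal
(5,6): no bracket -> illegal
(6,4): no bracket -> illegal
(6,5): no bracket -> illegal
(6,6): no bracket -> illegal
W mobility = 6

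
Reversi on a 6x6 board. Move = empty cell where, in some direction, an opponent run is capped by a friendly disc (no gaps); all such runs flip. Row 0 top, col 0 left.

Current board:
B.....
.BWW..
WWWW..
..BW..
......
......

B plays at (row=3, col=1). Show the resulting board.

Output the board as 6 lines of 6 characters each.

Place B at (3,1); scan 8 dirs for brackets.
Dir NW: opp run (2,0), next=edge -> no flip
Dir N: opp run (2,1) capped by B -> flip
Dir NE: opp run (2,2) (1,3), next='.' -> no flip
Dir W: first cell '.' (not opp) -> no flip
Dir E: first cell 'B' (not opp) -> no flip
Dir SW: first cell '.' (not opp) -> no flip
Dir S: first cell '.' (not opp) -> no flip
Dir SE: first cell '.' (not opp) -> no flip
All flips: (2,1)

Answer: B.....
.BWW..
WBWW..
.BBW..
......
......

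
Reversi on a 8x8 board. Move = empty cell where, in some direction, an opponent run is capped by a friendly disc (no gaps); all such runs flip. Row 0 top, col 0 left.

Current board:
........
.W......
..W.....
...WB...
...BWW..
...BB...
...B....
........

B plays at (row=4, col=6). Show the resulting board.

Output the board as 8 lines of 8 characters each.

Answer: ........
.W......
..W.....
...WB...
...BBBB.
...BB...
...B....
........

Derivation:
Place B at (4,6); scan 8 dirs for brackets.
Dir NW: first cell '.' (not opp) -> no flip
Dir N: first cell '.' (not opp) -> no flip
Dir NE: first cell '.' (not opp) -> no flip
Dir W: opp run (4,5) (4,4) capped by B -> flip
Dir E: first cell '.' (not opp) -> no flip
Dir SW: first cell '.' (not opp) -> no flip
Dir S: first cell '.' (not opp) -> no flip
Dir SE: first cell '.' (not opp) -> no flip
All flips: (4,4) (4,5)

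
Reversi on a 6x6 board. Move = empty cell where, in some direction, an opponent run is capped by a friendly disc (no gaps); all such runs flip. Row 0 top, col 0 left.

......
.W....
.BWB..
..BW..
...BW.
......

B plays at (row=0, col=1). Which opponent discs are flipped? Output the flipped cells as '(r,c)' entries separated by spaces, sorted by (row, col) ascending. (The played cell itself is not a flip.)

Answer: (1,1)

Derivation:
Dir NW: edge -> no flip
Dir N: edge -> no flip
Dir NE: edge -> no flip
Dir W: first cell '.' (not opp) -> no flip
Dir E: first cell '.' (not opp) -> no flip
Dir SW: first cell '.' (not opp) -> no flip
Dir S: opp run (1,1) capped by B -> flip
Dir SE: first cell '.' (not opp) -> no flip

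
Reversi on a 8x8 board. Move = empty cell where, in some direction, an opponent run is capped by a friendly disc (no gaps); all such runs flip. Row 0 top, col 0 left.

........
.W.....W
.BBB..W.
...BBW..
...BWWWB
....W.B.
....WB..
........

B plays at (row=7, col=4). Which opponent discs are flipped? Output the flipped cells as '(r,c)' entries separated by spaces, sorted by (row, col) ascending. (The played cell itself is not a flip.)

Answer: (4,4) (5,4) (6,4)

Derivation:
Dir NW: first cell '.' (not opp) -> no flip
Dir N: opp run (6,4) (5,4) (4,4) capped by B -> flip
Dir NE: first cell 'B' (not opp) -> no flip
Dir W: first cell '.' (not opp) -> no flip
Dir E: first cell '.' (not opp) -> no flip
Dir SW: edge -> no flip
Dir S: edge -> no flip
Dir SE: edge -> no flip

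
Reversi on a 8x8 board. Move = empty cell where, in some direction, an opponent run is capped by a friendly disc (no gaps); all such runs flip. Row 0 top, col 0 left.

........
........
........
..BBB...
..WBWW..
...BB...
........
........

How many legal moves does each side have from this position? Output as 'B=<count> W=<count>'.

-- B to move --
(3,1): flips 1 -> legal
(3,5): flips 1 -> legal
(3,6): flips 1 -> legal
(4,1): flips 1 -> legal
(4,6): flips 2 -> legal
(5,1): flips 1 -> legal
(5,2): flips 1 -> legal
(5,5): flips 1 -> legal
(5,6): flips 1 -> legal
B mobility = 9
-- W to move --
(2,1): no bracket -> illegal
(2,2): flips 2 -> legal
(2,3): flips 1 -> legal
(2,4): flips 2 -> legal
(2,5): no bracket -> illegal
(3,1): no bracket -> illegal
(3,5): no bracket -> illegal
(4,1): no bracket -> illegal
(5,2): no bracket -> illegal
(5,5): no bracket -> illegal
(6,2): flips 1 -> legal
(6,3): flips 1 -> legal
(6,4): flips 2 -> legal
(6,5): no bracket -> illegal
W mobility = 6

Answer: B=9 W=6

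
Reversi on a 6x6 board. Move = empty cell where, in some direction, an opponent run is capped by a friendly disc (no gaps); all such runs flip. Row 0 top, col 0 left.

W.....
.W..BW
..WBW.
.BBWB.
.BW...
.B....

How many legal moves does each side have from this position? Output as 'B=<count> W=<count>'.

-- B to move --
(0,1): no bracket -> illegal
(0,2): no bracket -> illegal
(0,4): no bracket -> illegal
(0,5): no bracket -> illegal
(1,0): no bracket -> illegal
(1,2): flips 1 -> legal
(1,3): flips 1 -> legal
(2,0): no bracket -> illegal
(2,1): flips 1 -> legal
(2,5): flips 1 -> legal
(3,5): no bracket -> illegal
(4,3): flips 2 -> legal
(4,4): no bracket -> illegal
(5,2): flips 1 -> legal
(5,3): flips 1 -> legal
B mobility = 7
-- W to move --
(0,3): no bracket -> illegal
(0,4): flips 1 -> legal
(0,5): no bracket -> illegal
(1,2): no bracket -> illegal
(1,3): flips 2 -> legal
(2,0): flips 1 -> legal
(2,1): no bracket -> illegal
(2,5): no bracket -> illegal
(3,0): flips 2 -> legal
(3,5): flips 1 -> legal
(4,0): flips 2 -> legal
(4,3): no bracket -> illegal
(4,4): flips 1 -> legal
(4,5): no bracket -> illegal
(5,0): no bracket -> illegal
(5,2): no bracket -> illegal
W mobility = 7

Answer: B=7 W=7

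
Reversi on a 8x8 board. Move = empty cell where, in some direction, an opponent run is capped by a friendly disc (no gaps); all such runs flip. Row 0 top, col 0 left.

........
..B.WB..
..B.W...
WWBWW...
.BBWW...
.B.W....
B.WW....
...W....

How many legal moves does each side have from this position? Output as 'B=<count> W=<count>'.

Answer: B=9 W=8

Derivation:
-- B to move --
(0,3): no bracket -> illegal
(0,4): no bracket -> illegal
(0,5): no bracket -> illegal
(1,3): flips 1 -> legal
(2,0): flips 1 -> legal
(2,1): flips 1 -> legal
(2,3): no bracket -> illegal
(2,5): no bracket -> illegal
(3,5): flips 2 -> legal
(4,0): flips 1 -> legal
(4,5): flips 2 -> legal
(5,2): no bracket -> illegal
(5,4): flips 1 -> legal
(5,5): flips 2 -> legal
(6,1): no bracket -> illegal
(6,4): flips 1 -> legal
(7,1): no bracket -> illegal
(7,2): no bracket -> illegal
(7,4): no bracket -> illegal
B mobility = 9
-- W to move --
(0,1): no bracket -> illegal
(0,2): no bracket -> illegal
(0,3): no bracket -> illegal
(0,4): no bracket -> illegal
(0,5): no bracket -> illegal
(0,6): flips 1 -> legal
(1,1): flips 1 -> legal
(1,3): flips 1 -> legal
(1,6): flips 1 -> legal
(2,1): flips 1 -> legal
(2,3): no bracket -> illegal
(2,5): no bracket -> illegal
(2,6): no bracket -> illegal
(4,0): flips 3 -> legal
(5,0): no bracket -> illegal
(5,2): flips 1 -> legal
(6,1): flips 2 -> legal
(7,0): no bracket -> illegal
(7,1): no bracket -> illegal
W mobility = 8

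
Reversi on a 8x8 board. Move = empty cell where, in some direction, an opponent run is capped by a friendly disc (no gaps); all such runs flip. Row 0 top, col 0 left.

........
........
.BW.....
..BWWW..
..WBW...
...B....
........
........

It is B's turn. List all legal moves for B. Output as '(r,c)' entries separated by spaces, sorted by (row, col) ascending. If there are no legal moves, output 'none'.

Answer: (1,2) (2,3) (2,5) (2,6) (3,1) (3,6) (4,1) (4,5) (5,2)

Derivation:
(1,1): no bracket -> illegal
(1,2): flips 1 -> legal
(1,3): no bracket -> illegal
(2,3): flips 2 -> legal
(2,4): no bracket -> illegal
(2,5): flips 1 -> legal
(2,6): flips 2 -> legal
(3,1): flips 1 -> legal
(3,6): flips 3 -> legal
(4,1): flips 1 -> legal
(4,5): flips 1 -> legal
(4,6): no bracket -> illegal
(5,1): no bracket -> illegal
(5,2): flips 1 -> legal
(5,4): no bracket -> illegal
(5,5): no bracket -> illegal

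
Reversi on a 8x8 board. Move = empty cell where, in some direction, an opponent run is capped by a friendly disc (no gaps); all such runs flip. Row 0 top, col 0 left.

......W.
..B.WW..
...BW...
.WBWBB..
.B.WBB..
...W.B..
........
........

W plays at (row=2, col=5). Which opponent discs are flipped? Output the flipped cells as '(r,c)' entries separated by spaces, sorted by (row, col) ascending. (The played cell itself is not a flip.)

Dir NW: first cell 'W' (not opp) -> no flip
Dir N: first cell 'W' (not opp) -> no flip
Dir NE: first cell '.' (not opp) -> no flip
Dir W: first cell 'W' (not opp) -> no flip
Dir E: first cell '.' (not opp) -> no flip
Dir SW: opp run (3,4) capped by W -> flip
Dir S: opp run (3,5) (4,5) (5,5), next='.' -> no flip
Dir SE: first cell '.' (not opp) -> no flip

Answer: (3,4)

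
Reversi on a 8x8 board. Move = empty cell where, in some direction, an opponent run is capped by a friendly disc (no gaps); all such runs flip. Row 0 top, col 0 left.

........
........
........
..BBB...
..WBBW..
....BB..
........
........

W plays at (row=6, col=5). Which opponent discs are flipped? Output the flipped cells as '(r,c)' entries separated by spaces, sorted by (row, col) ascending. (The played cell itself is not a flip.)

Answer: (5,5)

Derivation:
Dir NW: opp run (5,4) (4,3) (3,2), next='.' -> no flip
Dir N: opp run (5,5) capped by W -> flip
Dir NE: first cell '.' (not opp) -> no flip
Dir W: first cell '.' (not opp) -> no flip
Dir E: first cell '.' (not opp) -> no flip
Dir SW: first cell '.' (not opp) -> no flip
Dir S: first cell '.' (not opp) -> no flip
Dir SE: first cell '.' (not opp) -> no flip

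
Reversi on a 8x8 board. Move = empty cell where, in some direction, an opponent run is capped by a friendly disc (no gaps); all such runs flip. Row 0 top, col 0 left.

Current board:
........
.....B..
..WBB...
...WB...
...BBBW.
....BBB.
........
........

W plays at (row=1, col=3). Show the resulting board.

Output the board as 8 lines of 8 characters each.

Place W at (1,3); scan 8 dirs for brackets.
Dir NW: first cell '.' (not opp) -> no flip
Dir N: first cell '.' (not opp) -> no flip
Dir NE: first cell '.' (not opp) -> no flip
Dir W: first cell '.' (not opp) -> no flip
Dir E: first cell '.' (not opp) -> no flip
Dir SW: first cell 'W' (not opp) -> no flip
Dir S: opp run (2,3) capped by W -> flip
Dir SE: opp run (2,4), next='.' -> no flip
All flips: (2,3)

Answer: ........
...W.B..
..WWB...
...WB...
...BBBW.
....BBB.
........
........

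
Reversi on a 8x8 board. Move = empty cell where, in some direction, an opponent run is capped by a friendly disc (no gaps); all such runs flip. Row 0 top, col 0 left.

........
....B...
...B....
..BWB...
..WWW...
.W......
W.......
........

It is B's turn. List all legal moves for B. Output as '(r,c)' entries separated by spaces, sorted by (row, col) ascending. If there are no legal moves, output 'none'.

Answer: (5,2) (5,3) (5,4)

Derivation:
(2,2): no bracket -> illegal
(2,4): no bracket -> illegal
(3,1): no bracket -> illegal
(3,5): no bracket -> illegal
(4,0): no bracket -> illegal
(4,1): no bracket -> illegal
(4,5): no bracket -> illegal
(5,0): no bracket -> illegal
(5,2): flips 2 -> legal
(5,3): flips 2 -> legal
(5,4): flips 2 -> legal
(5,5): no bracket -> illegal
(6,1): no bracket -> illegal
(6,2): no bracket -> illegal
(7,0): no bracket -> illegal
(7,1): no bracket -> illegal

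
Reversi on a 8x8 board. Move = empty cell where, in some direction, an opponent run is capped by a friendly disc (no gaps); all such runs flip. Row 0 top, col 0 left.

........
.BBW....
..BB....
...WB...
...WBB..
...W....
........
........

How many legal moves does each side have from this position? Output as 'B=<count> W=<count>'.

Answer: B=8 W=7

Derivation:
-- B to move --
(0,2): no bracket -> illegal
(0,3): flips 1 -> legal
(0,4): flips 1 -> legal
(1,4): flips 1 -> legal
(2,4): no bracket -> illegal
(3,2): flips 1 -> legal
(4,2): flips 1 -> legal
(5,2): flips 1 -> legal
(5,4): no bracket -> illegal
(6,2): flips 1 -> legal
(6,3): flips 3 -> legal
(6,4): no bracket -> illegal
B mobility = 8
-- W to move --
(0,0): flips 2 -> legal
(0,1): no bracket -> illegal
(0,2): no bracket -> illegal
(0,3): no bracket -> illegal
(1,0): flips 2 -> legal
(1,4): no bracket -> illegal
(2,0): no bracket -> illegal
(2,1): no bracket -> illegal
(2,4): no bracket -> illegal
(2,5): flips 1 -> legal
(3,1): flips 1 -> legal
(3,2): no bracket -> illegal
(3,5): flips 2 -> legal
(3,6): no bracket -> illegal
(4,6): flips 2 -> legal
(5,4): no bracket -> illegal
(5,5): flips 1 -> legal
(5,6): no bracket -> illegal
W mobility = 7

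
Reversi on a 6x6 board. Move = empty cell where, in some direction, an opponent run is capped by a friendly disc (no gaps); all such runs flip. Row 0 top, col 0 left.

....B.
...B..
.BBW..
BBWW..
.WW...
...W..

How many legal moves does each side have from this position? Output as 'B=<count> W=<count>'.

-- B to move --
(1,2): no bracket -> illegal
(1,4): no bracket -> illegal
(2,4): flips 1 -> legal
(3,4): flips 2 -> legal
(4,0): no bracket -> illegal
(4,3): flips 3 -> legal
(4,4): flips 1 -> legal
(5,0): no bracket -> illegal
(5,1): flips 1 -> legal
(5,2): flips 3 -> legal
(5,4): no bracket -> illegal
B mobility = 6
-- W to move --
(0,2): no bracket -> illegal
(0,3): flips 1 -> legal
(0,5): no bracket -> illegal
(1,0): flips 1 -> legal
(1,1): flips 3 -> legal
(1,2): flips 1 -> legal
(1,4): no bracket -> illegal
(1,5): no bracket -> illegal
(2,0): flips 3 -> legal
(2,4): no bracket -> illegal
(4,0): no bracket -> illegal
W mobility = 5

Answer: B=6 W=5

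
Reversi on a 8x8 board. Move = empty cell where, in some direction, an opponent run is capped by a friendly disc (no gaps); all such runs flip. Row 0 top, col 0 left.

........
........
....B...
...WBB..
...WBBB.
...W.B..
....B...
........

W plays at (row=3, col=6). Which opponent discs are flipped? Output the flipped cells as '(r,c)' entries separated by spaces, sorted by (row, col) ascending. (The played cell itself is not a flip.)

Dir NW: first cell '.' (not opp) -> no flip
Dir N: first cell '.' (not opp) -> no flip
Dir NE: first cell '.' (not opp) -> no flip
Dir W: opp run (3,5) (3,4) capped by W -> flip
Dir E: first cell '.' (not opp) -> no flip
Dir SW: opp run (4,5), next='.' -> no flip
Dir S: opp run (4,6), next='.' -> no flip
Dir SE: first cell '.' (not opp) -> no flip

Answer: (3,4) (3,5)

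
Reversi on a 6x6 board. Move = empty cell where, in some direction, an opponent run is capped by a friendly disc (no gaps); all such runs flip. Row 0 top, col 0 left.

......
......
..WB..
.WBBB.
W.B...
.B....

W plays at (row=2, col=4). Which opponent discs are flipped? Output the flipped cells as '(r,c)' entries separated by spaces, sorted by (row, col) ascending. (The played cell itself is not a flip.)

Dir NW: first cell '.' (not opp) -> no flip
Dir N: first cell '.' (not opp) -> no flip
Dir NE: first cell '.' (not opp) -> no flip
Dir W: opp run (2,3) capped by W -> flip
Dir E: first cell '.' (not opp) -> no flip
Dir SW: opp run (3,3) (4,2) (5,1), next=edge -> no flip
Dir S: opp run (3,4), next='.' -> no flip
Dir SE: first cell '.' (not opp) -> no flip

Answer: (2,3)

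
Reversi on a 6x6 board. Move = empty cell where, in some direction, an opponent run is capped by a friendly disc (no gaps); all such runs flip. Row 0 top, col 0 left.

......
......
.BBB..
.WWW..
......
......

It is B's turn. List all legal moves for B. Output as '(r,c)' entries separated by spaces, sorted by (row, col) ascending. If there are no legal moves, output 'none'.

Answer: (4,0) (4,1) (4,2) (4,3) (4,4)

Derivation:
(2,0): no bracket -> illegal
(2,4): no bracket -> illegal
(3,0): no bracket -> illegal
(3,4): no bracket -> illegal
(4,0): flips 1 -> legal
(4,1): flips 2 -> legal
(4,2): flips 1 -> legal
(4,3): flips 2 -> legal
(4,4): flips 1 -> legal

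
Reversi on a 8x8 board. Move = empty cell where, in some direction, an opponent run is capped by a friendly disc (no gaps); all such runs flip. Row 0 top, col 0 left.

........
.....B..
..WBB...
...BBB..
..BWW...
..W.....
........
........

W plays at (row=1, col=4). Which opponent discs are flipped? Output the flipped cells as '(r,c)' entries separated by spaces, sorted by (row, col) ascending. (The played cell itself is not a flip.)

Dir NW: first cell '.' (not opp) -> no flip
Dir N: first cell '.' (not opp) -> no flip
Dir NE: first cell '.' (not opp) -> no flip
Dir W: first cell '.' (not opp) -> no flip
Dir E: opp run (1,5), next='.' -> no flip
Dir SW: opp run (2,3), next='.' -> no flip
Dir S: opp run (2,4) (3,4) capped by W -> flip
Dir SE: first cell '.' (not opp) -> no flip

Answer: (2,4) (3,4)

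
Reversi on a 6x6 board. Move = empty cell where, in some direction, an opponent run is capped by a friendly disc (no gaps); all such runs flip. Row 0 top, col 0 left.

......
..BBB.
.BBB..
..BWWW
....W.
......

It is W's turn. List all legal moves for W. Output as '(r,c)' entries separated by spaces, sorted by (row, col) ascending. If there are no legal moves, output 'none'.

Answer: (0,1) (0,3) (1,1) (3,1)

Derivation:
(0,1): flips 2 -> legal
(0,2): no bracket -> illegal
(0,3): flips 2 -> legal
(0,4): no bracket -> illegal
(0,5): no bracket -> illegal
(1,0): no bracket -> illegal
(1,1): flips 1 -> legal
(1,5): no bracket -> illegal
(2,0): no bracket -> illegal
(2,4): no bracket -> illegal
(2,5): no bracket -> illegal
(3,0): no bracket -> illegal
(3,1): flips 1 -> legal
(4,1): no bracket -> illegal
(4,2): no bracket -> illegal
(4,3): no bracket -> illegal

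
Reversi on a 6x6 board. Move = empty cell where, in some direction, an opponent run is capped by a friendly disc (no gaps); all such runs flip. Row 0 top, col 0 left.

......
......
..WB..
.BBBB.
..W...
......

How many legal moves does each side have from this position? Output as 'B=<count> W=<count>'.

-- B to move --
(1,1): flips 1 -> legal
(1,2): flips 1 -> legal
(1,3): flips 1 -> legal
(2,1): flips 1 -> legal
(4,1): no bracket -> illegal
(4,3): no bracket -> illegal
(5,1): flips 1 -> legal
(5,2): flips 1 -> legal
(5,3): flips 1 -> legal
B mobility = 7
-- W to move --
(1,2): no bracket -> illegal
(1,3): no bracket -> illegal
(1,4): no bracket -> illegal
(2,0): flips 1 -> legal
(2,1): no bracket -> illegal
(2,4): flips 2 -> legal
(2,5): no bracket -> illegal
(3,0): no bracket -> illegal
(3,5): no bracket -> illegal
(4,0): flips 1 -> legal
(4,1): no bracket -> illegal
(4,3): no bracket -> illegal
(4,4): flips 1 -> legal
(4,5): no bracket -> illegal
W mobility = 4

Answer: B=7 W=4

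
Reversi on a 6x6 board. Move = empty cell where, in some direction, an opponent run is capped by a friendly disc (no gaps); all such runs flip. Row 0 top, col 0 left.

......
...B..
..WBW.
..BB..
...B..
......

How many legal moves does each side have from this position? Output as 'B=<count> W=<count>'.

Answer: B=7 W=4

Derivation:
-- B to move --
(1,1): flips 1 -> legal
(1,2): flips 1 -> legal
(1,4): no bracket -> illegal
(1,5): flips 1 -> legal
(2,1): flips 1 -> legal
(2,5): flips 1 -> legal
(3,1): flips 1 -> legal
(3,4): no bracket -> illegal
(3,5): flips 1 -> legal
B mobility = 7
-- W to move --
(0,2): flips 1 -> legal
(0,3): no bracket -> illegal
(0,4): flips 1 -> legal
(1,2): no bracket -> illegal
(1,4): no bracket -> illegal
(2,1): no bracket -> illegal
(3,1): no bracket -> illegal
(3,4): no bracket -> illegal
(4,1): no bracket -> illegal
(4,2): flips 2 -> legal
(4,4): flips 1 -> legal
(5,2): no bracket -> illegal
(5,3): no bracket -> illegal
(5,4): no bracket -> illegal
W mobility = 4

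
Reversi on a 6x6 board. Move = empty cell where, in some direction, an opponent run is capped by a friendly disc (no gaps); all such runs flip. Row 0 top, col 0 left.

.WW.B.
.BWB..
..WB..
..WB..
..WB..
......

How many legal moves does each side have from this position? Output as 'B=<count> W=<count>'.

Answer: B=4 W=9

Derivation:
-- B to move --
(0,0): no bracket -> illegal
(0,3): no bracket -> illegal
(1,0): no bracket -> illegal
(2,1): flips 2 -> legal
(3,1): flips 2 -> legal
(4,1): flips 2 -> legal
(5,1): flips 1 -> legal
(5,2): no bracket -> illegal
(5,3): no bracket -> illegal
B mobility = 4
-- W to move --
(0,0): flips 1 -> legal
(0,3): no bracket -> illegal
(0,5): no bracket -> illegal
(1,0): flips 1 -> legal
(1,4): flips 2 -> legal
(1,5): no bracket -> illegal
(2,0): flips 1 -> legal
(2,1): flips 1 -> legal
(2,4): flips 3 -> legal
(3,4): flips 2 -> legal
(4,4): flips 2 -> legal
(5,2): no bracket -> illegal
(5,3): no bracket -> illegal
(5,4): flips 1 -> legal
W mobility = 9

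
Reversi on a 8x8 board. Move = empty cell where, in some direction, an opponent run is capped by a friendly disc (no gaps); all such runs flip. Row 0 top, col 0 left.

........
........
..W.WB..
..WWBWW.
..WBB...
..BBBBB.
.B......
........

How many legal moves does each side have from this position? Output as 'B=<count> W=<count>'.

-- B to move --
(1,1): flips 2 -> legal
(1,2): flips 3 -> legal
(1,3): no bracket -> illegal
(1,4): flips 1 -> legal
(1,5): no bracket -> illegal
(2,1): flips 1 -> legal
(2,3): flips 2 -> legal
(2,6): flips 1 -> legal
(2,7): no bracket -> illegal
(3,1): flips 3 -> legal
(3,7): flips 2 -> legal
(4,1): flips 1 -> legal
(4,5): flips 1 -> legal
(4,6): no bracket -> illegal
(4,7): flips 1 -> legal
(5,1): no bracket -> illegal
B mobility = 11
-- W to move --
(1,4): flips 1 -> legal
(1,5): flips 1 -> legal
(1,6): no bracket -> illegal
(2,3): no bracket -> illegal
(2,6): flips 1 -> legal
(4,1): no bracket -> illegal
(4,5): flips 2 -> legal
(4,6): no bracket -> illegal
(4,7): no bracket -> illegal
(5,0): no bracket -> illegal
(5,1): no bracket -> illegal
(5,7): no bracket -> illegal
(6,0): no bracket -> illegal
(6,2): flips 3 -> legal
(6,3): flips 2 -> legal
(6,4): flips 4 -> legal
(6,5): flips 2 -> legal
(6,6): flips 2 -> legal
(6,7): no bracket -> illegal
(7,0): no bracket -> illegal
(7,1): no bracket -> illegal
(7,2): no bracket -> illegal
W mobility = 9

Answer: B=11 W=9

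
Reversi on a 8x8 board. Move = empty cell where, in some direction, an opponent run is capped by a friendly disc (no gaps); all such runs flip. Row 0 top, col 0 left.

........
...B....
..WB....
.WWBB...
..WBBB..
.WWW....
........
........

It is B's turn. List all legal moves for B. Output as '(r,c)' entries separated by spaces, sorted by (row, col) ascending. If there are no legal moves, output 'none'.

(1,1): flips 1 -> legal
(1,2): no bracket -> illegal
(2,0): no bracket -> illegal
(2,1): flips 2 -> legal
(3,0): flips 2 -> legal
(4,0): flips 2 -> legal
(4,1): flips 2 -> legal
(5,0): no bracket -> illegal
(5,4): no bracket -> illegal
(6,0): flips 2 -> legal
(6,1): flips 1 -> legal
(6,2): flips 1 -> legal
(6,3): flips 1 -> legal
(6,4): no bracket -> illegal

Answer: (1,1) (2,1) (3,0) (4,0) (4,1) (6,0) (6,1) (6,2) (6,3)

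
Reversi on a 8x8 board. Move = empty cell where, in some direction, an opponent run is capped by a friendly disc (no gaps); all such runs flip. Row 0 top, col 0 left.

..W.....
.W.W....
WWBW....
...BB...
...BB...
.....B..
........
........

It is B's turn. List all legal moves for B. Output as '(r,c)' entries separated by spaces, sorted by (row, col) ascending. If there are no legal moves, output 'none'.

(0,0): flips 1 -> legal
(0,1): no bracket -> illegal
(0,3): flips 2 -> legal
(0,4): flips 1 -> legal
(1,0): no bracket -> illegal
(1,2): flips 1 -> legal
(1,4): no bracket -> illegal
(2,4): flips 1 -> legal
(3,0): no bracket -> illegal
(3,1): no bracket -> illegal
(3,2): no bracket -> illegal

Answer: (0,0) (0,3) (0,4) (1,2) (2,4)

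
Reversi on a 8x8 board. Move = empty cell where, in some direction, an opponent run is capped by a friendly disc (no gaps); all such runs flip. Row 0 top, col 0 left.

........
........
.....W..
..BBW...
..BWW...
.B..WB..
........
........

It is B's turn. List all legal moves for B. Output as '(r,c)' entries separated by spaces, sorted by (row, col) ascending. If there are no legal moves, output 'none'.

(1,4): no bracket -> illegal
(1,5): no bracket -> illegal
(1,6): no bracket -> illegal
(2,3): no bracket -> illegal
(2,4): no bracket -> illegal
(2,6): no bracket -> illegal
(3,5): flips 1 -> legal
(3,6): no bracket -> illegal
(4,5): flips 2 -> legal
(5,2): no bracket -> illegal
(5,3): flips 2 -> legal
(6,3): no bracket -> illegal
(6,4): no bracket -> illegal
(6,5): flips 2 -> legal

Answer: (3,5) (4,5) (5,3) (6,5)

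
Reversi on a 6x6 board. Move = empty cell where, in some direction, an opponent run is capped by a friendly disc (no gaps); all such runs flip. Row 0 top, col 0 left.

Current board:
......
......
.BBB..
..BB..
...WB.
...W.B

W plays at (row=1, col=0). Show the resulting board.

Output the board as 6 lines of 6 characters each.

Place W at (1,0); scan 8 dirs for brackets.
Dir NW: edge -> no flip
Dir N: first cell '.' (not opp) -> no flip
Dir NE: first cell '.' (not opp) -> no flip
Dir W: edge -> no flip
Dir E: first cell '.' (not opp) -> no flip
Dir SW: edge -> no flip
Dir S: first cell '.' (not opp) -> no flip
Dir SE: opp run (2,1) (3,2) capped by W -> flip
All flips: (2,1) (3,2)

Answer: ......
W.....
.WBB..
..WB..
...WB.
...W.B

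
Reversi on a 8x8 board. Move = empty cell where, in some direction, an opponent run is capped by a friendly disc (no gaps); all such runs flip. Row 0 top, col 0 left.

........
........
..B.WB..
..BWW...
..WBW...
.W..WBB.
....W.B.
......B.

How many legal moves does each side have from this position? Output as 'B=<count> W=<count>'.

-- B to move --
(1,3): no bracket -> illegal
(1,4): no bracket -> illegal
(1,5): no bracket -> illegal
(2,3): flips 2 -> legal
(3,1): no bracket -> illegal
(3,5): flips 2 -> legal
(4,0): no bracket -> illegal
(4,1): flips 1 -> legal
(4,5): flips 1 -> legal
(5,0): no bracket -> illegal
(5,2): flips 1 -> legal
(5,3): flips 1 -> legal
(6,0): no bracket -> illegal
(6,1): no bracket -> illegal
(6,2): no bracket -> illegal
(6,3): no bracket -> illegal
(6,5): flips 1 -> legal
(7,3): flips 1 -> legal
(7,4): no bracket -> illegal
(7,5): no bracket -> illegal
B mobility = 8
-- W to move --
(1,1): flips 1 -> legal
(1,2): flips 2 -> legal
(1,3): no bracket -> illegal
(1,4): no bracket -> illegal
(1,5): no bracket -> illegal
(1,6): flips 1 -> legal
(2,1): flips 2 -> legal
(2,3): no bracket -> illegal
(2,6): flips 1 -> legal
(3,1): flips 1 -> legal
(3,5): no bracket -> illegal
(3,6): no bracket -> illegal
(4,1): no bracket -> illegal
(4,5): no bracket -> illegal
(4,6): flips 1 -> legal
(4,7): no bracket -> illegal
(5,2): flips 1 -> legal
(5,3): flips 1 -> legal
(5,7): flips 2 -> legal
(6,5): no bracket -> illegal
(6,7): no bracket -> illegal
(7,5): no bracket -> illegal
(7,7): flips 2 -> legal
W mobility = 11

Answer: B=8 W=11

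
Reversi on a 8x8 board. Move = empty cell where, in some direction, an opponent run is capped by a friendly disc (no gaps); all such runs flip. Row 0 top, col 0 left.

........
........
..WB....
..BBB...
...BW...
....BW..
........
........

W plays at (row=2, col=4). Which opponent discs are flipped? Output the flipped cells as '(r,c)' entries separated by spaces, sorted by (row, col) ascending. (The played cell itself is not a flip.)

Dir NW: first cell '.' (not opp) -> no flip
Dir N: first cell '.' (not opp) -> no flip
Dir NE: first cell '.' (not opp) -> no flip
Dir W: opp run (2,3) capped by W -> flip
Dir E: first cell '.' (not opp) -> no flip
Dir SW: opp run (3,3), next='.' -> no flip
Dir S: opp run (3,4) capped by W -> flip
Dir SE: first cell '.' (not opp) -> no flip

Answer: (2,3) (3,4)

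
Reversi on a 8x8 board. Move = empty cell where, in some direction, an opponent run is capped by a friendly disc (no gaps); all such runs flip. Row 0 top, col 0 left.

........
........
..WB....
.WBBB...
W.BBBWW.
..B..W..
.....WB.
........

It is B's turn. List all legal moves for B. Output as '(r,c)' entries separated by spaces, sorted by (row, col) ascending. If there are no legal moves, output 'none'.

(1,1): flips 1 -> legal
(1,2): flips 1 -> legal
(1,3): no bracket -> illegal
(2,0): flips 1 -> legal
(2,1): flips 1 -> legal
(3,0): flips 1 -> legal
(3,5): no bracket -> illegal
(3,6): no bracket -> illegal
(3,7): no bracket -> illegal
(4,1): no bracket -> illegal
(4,7): flips 2 -> legal
(5,0): no bracket -> illegal
(5,1): no bracket -> illegal
(5,4): no bracket -> illegal
(5,6): flips 1 -> legal
(5,7): no bracket -> illegal
(6,4): flips 1 -> legal
(7,4): no bracket -> illegal
(7,5): no bracket -> illegal
(7,6): no bracket -> illegal

Answer: (1,1) (1,2) (2,0) (2,1) (3,0) (4,7) (5,6) (6,4)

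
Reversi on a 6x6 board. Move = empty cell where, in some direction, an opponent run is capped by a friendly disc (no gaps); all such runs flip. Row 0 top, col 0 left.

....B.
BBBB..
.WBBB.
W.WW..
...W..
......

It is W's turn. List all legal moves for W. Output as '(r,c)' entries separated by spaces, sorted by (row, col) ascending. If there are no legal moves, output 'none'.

(0,0): flips 2 -> legal
(0,1): flips 1 -> legal
(0,2): flips 2 -> legal
(0,3): flips 3 -> legal
(0,5): no bracket -> illegal
(1,4): flips 1 -> legal
(1,5): flips 1 -> legal
(2,0): no bracket -> illegal
(2,5): flips 3 -> legal
(3,1): no bracket -> illegal
(3,4): no bracket -> illegal
(3,5): no bracket -> illegal

Answer: (0,0) (0,1) (0,2) (0,3) (1,4) (1,5) (2,5)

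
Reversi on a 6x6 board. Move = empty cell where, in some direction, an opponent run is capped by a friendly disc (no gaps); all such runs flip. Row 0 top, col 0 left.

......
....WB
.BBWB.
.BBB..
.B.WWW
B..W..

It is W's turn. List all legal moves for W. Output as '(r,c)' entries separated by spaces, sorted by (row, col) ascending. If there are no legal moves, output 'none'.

Answer: (1,0) (1,1) (2,0) (2,5) (3,4)

Derivation:
(0,4): no bracket -> illegal
(0,5): no bracket -> illegal
(1,0): flips 2 -> legal
(1,1): flips 2 -> legal
(1,2): no bracket -> illegal
(1,3): no bracket -> illegal
(2,0): flips 2 -> legal
(2,5): flips 1 -> legal
(3,0): no bracket -> illegal
(3,4): flips 1 -> legal
(3,5): no bracket -> illegal
(4,0): no bracket -> illegal
(4,2): no bracket -> illegal
(5,1): no bracket -> illegal
(5,2): no bracket -> illegal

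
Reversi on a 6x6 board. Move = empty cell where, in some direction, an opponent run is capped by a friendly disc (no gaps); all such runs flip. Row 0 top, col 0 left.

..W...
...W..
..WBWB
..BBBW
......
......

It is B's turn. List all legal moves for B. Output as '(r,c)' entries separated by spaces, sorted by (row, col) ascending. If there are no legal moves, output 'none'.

(0,1): no bracket -> illegal
(0,3): flips 1 -> legal
(0,4): no bracket -> illegal
(1,1): flips 1 -> legal
(1,2): flips 1 -> legal
(1,4): flips 1 -> legal
(1,5): flips 1 -> legal
(2,1): flips 1 -> legal
(3,1): no bracket -> illegal
(4,4): no bracket -> illegal
(4,5): flips 1 -> legal

Answer: (0,3) (1,1) (1,2) (1,4) (1,5) (2,1) (4,5)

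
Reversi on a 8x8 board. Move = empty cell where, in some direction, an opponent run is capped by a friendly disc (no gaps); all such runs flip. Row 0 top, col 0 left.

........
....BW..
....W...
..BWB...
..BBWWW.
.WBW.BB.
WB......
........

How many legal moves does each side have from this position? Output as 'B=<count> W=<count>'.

-- B to move --
(0,4): no bracket -> illegal
(0,5): no bracket -> illegal
(0,6): flips 3 -> legal
(1,3): no bracket -> illegal
(1,6): flips 1 -> legal
(2,2): flips 2 -> legal
(2,3): flips 1 -> legal
(2,5): no bracket -> illegal
(2,6): no bracket -> illegal
(3,5): flips 1 -> legal
(3,6): flips 1 -> legal
(3,7): flips 1 -> legal
(4,0): no bracket -> illegal
(4,1): flips 1 -> legal
(4,7): flips 3 -> legal
(5,0): flips 1 -> legal
(5,4): flips 2 -> legal
(5,7): no bracket -> illegal
(6,2): no bracket -> illegal
(6,3): flips 1 -> legal
(6,4): flips 1 -> legal
(7,0): no bracket -> illegal
(7,1): no bracket -> illegal
B mobility = 13
-- W to move --
(0,3): no bracket -> illegal
(0,4): flips 1 -> legal
(0,5): no bracket -> illegal
(1,3): flips 1 -> legal
(2,1): no bracket -> illegal
(2,2): no bracket -> illegal
(2,3): flips 1 -> legal
(2,5): no bracket -> illegal
(3,1): flips 2 -> legal
(3,5): flips 1 -> legal
(4,1): flips 2 -> legal
(4,7): no bracket -> illegal
(5,0): no bracket -> illegal
(5,4): no bracket -> illegal
(5,7): no bracket -> illegal
(6,2): flips 1 -> legal
(6,3): no bracket -> illegal
(6,4): flips 1 -> legal
(6,5): flips 1 -> legal
(6,6): flips 2 -> legal
(6,7): flips 1 -> legal
(7,0): no bracket -> illegal
(7,1): flips 1 -> legal
(7,2): no bracket -> illegal
W mobility = 12

Answer: B=13 W=12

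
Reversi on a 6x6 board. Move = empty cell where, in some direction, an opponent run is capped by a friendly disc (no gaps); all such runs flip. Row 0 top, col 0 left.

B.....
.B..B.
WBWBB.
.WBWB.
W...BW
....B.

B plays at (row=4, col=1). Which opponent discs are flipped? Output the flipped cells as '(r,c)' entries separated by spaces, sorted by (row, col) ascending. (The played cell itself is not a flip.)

Answer: (3,1)

Derivation:
Dir NW: first cell '.' (not opp) -> no flip
Dir N: opp run (3,1) capped by B -> flip
Dir NE: first cell 'B' (not opp) -> no flip
Dir W: opp run (4,0), next=edge -> no flip
Dir E: first cell '.' (not opp) -> no flip
Dir SW: first cell '.' (not opp) -> no flip
Dir S: first cell '.' (not opp) -> no flip
Dir SE: first cell '.' (not opp) -> no flip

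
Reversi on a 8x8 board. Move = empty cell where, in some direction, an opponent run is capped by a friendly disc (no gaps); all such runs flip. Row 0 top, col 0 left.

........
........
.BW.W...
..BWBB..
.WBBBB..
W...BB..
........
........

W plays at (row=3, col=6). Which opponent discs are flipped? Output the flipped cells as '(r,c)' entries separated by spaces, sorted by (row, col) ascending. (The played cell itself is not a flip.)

Answer: (3,4) (3,5)

Derivation:
Dir NW: first cell '.' (not opp) -> no flip
Dir N: first cell '.' (not opp) -> no flip
Dir NE: first cell '.' (not opp) -> no flip
Dir W: opp run (3,5) (3,4) capped by W -> flip
Dir E: first cell '.' (not opp) -> no flip
Dir SW: opp run (4,5) (5,4), next='.' -> no flip
Dir S: first cell '.' (not opp) -> no flip
Dir SE: first cell '.' (not opp) -> no flip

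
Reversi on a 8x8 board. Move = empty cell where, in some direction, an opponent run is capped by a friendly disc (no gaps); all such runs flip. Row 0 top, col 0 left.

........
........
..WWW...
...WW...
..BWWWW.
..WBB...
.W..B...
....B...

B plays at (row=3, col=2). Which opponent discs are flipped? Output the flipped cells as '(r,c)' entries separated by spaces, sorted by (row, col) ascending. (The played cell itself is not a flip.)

Answer: (4,3)

Derivation:
Dir NW: first cell '.' (not opp) -> no flip
Dir N: opp run (2,2), next='.' -> no flip
Dir NE: opp run (2,3), next='.' -> no flip
Dir W: first cell '.' (not opp) -> no flip
Dir E: opp run (3,3) (3,4), next='.' -> no flip
Dir SW: first cell '.' (not opp) -> no flip
Dir S: first cell 'B' (not opp) -> no flip
Dir SE: opp run (4,3) capped by B -> flip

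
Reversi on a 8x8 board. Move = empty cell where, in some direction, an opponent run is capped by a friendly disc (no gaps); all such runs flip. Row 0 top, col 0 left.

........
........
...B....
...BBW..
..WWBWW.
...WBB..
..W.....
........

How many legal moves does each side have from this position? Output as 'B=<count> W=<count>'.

Answer: B=12 W=9

Derivation:
-- B to move --
(2,4): no bracket -> illegal
(2,5): flips 2 -> legal
(2,6): flips 1 -> legal
(3,1): no bracket -> illegal
(3,2): flips 1 -> legal
(3,6): flips 2 -> legal
(3,7): flips 1 -> legal
(4,1): flips 2 -> legal
(4,7): flips 2 -> legal
(5,1): flips 1 -> legal
(5,2): flips 2 -> legal
(5,6): flips 1 -> legal
(5,7): no bracket -> illegal
(6,1): no bracket -> illegal
(6,3): flips 2 -> legal
(6,4): no bracket -> illegal
(7,1): flips 2 -> legal
(7,2): no bracket -> illegal
(7,3): no bracket -> illegal
B mobility = 12
-- W to move --
(1,2): flips 2 -> legal
(1,3): flips 2 -> legal
(1,4): no bracket -> illegal
(2,2): no bracket -> illegal
(2,4): flips 1 -> legal
(2,5): flips 1 -> legal
(3,2): flips 2 -> legal
(5,6): flips 2 -> legal
(6,3): flips 1 -> legal
(6,4): flips 1 -> legal
(6,5): flips 2 -> legal
(6,6): no bracket -> illegal
W mobility = 9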